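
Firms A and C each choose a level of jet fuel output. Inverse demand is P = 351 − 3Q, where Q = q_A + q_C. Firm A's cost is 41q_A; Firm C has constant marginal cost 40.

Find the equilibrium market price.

144

Firm A's profit: π = q_A(351 − 3(q_A + q_C)) − 41q_A.
∂π/∂q_A = 310 − 6q_A − 3q_C = 0, so q_A = 155/3 − 0.5q_C.
By the same steps for C: q_C = 311/6 − 0.5q_A.
Plugging q_C into A's best response: q_A = 155/3 − 0.5(311/6 − 0.5q_A) ⇒ 0.75q_A = 25.75, so q_A = 103/3.
Then q_C = 311/6 − 0.5·(103/3) = 104/3.
Equilibrium price: P = 351 − 3·69 = 144.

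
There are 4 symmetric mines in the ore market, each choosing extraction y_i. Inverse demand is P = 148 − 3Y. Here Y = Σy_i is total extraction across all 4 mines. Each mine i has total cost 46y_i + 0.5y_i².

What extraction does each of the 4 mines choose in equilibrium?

A representative mine's profit is π_i = y_i(148 − 3Y) − 46y_i − 0.5y_i², with Y = y_i + Σ_{j≠i} y_j.
First-order condition: 102 − 7y_i − 3Σ_{j≠i} y_j = 0.
Imposing symmetry (y_j = y for all j) turns Σ_{j≠i} y_j into 3y, so 102 = 16y and y = 6.375.

6.375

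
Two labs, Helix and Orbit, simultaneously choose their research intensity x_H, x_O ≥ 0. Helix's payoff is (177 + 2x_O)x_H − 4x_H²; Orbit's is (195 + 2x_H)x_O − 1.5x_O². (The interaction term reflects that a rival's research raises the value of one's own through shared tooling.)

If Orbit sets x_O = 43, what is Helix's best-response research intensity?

32.875

Expanding Helix's payoff: 177x_H + 2x_Ox_H − 4x_H².
∂π/∂x_H = 177 + 2x_O − 8x_H = 0, so x_H = 22.125 + 0.25x_O.
At x_O = 43: x_H = 22.125 + 0.25·43 = 32.875.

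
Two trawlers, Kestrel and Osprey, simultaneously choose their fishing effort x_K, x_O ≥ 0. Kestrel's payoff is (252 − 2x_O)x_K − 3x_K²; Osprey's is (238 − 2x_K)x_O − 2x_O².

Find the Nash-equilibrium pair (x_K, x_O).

Expanding Kestrel's payoff: 252x_K − 2x_Ox_K − 3x_K².
∂π/∂x_K = 252 − 2x_O − 6x_K = 0, so x_K = 42 − (1/3)x_O.
Likewise for Osprey: x_O = 59.5 − 0.5x_K.
Plugging x_O into Kestrel's best response: x_K = 42 − (1/3)(59.5 − 0.5x_K) ⇒ (5/6)x_K = 133/6, so x_K = 26.6.
Then x_O = 59.5 − 0.5·26.6 = 46.2.

26.6, 46.2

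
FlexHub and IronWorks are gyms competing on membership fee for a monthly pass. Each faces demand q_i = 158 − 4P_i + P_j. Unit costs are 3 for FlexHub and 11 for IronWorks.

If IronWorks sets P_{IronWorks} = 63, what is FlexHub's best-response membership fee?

FlexHub's profit: π = (P_{FlexHub} − 3)(158 − 4P_{FlexHub} + P_{IronWorks}).
∂π/∂P_{FlexHub} = 170 − 8P_{FlexHub} + P_{IronWorks} = 0 ⇒ P_{FlexHub} = 21.25 + 0.125P_{IronWorks}.
At P_{IronWorks} = 63: P_{FlexHub} = 21.25 + 0.125·63 = 29.125.

29.125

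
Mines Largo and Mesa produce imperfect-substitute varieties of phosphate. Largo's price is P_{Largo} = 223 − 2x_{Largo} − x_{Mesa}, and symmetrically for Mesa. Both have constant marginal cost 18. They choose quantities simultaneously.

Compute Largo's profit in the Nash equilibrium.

Mine Largo's profit: π = x_{Largo}(223 − 2x_{Largo} − x_{Mesa}) − 18x_{Largo}.
∂π/∂x_{Largo} = 205 − 4x_{Largo} − x_{Mesa} = 0 ⇒ x_{Largo} = 51.25 − 0.25x_{Mesa}.
The game is symmetric, so in equilibrium x_{Mesa} = x_{Largo}: the reaction function gives 1.25x_{Largo} = 51.25, hence x_{Largo} = 41.
P_{Largo} = 223 − 2·41 − 41 = 100.
Profit = (100 − 18)·41 = 3362.

3362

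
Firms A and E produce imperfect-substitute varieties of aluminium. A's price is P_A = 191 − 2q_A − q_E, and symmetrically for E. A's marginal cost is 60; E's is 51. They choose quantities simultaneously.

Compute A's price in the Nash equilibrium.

111.2

Firm A's profit: π = q_A(191 − 2q_A − q_E) − 60q_A.
∂π/∂q_A = 131 − 4q_A − q_E = 0 ⇒ q_A = 32.75 − 0.25q_E.
Similarly q_E = 35 − 0.25q_A.
Substituting the second reaction function into the first: q_A = 32.75 − 0.25(35 − 0.25q_A), which gives 0.9375q_A = 24 ⇒ q_A = 25.6.
Then q_E = 35 − 0.25·25.6 = 28.6.
P_A = 191 − 2·25.6 − 28.6 = 111.2.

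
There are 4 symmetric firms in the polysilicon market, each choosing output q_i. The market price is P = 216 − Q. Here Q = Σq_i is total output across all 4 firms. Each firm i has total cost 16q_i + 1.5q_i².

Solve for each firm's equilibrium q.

25

A representative firm's profit is π_i = q_i(216 − Q) − 16q_i − 1.5q_i², with Q = q_i + Σ_{j≠i} q_j.
First-order condition: 200 − 5q_i − Σ_{j≠i} q_j = 0.
In a symmetric equilibrium every firm chooses the same q, so Σ_{j≠i} q_j = 3q. The condition becomes 200 − 8q = 0, giving q = 200/8 = 25.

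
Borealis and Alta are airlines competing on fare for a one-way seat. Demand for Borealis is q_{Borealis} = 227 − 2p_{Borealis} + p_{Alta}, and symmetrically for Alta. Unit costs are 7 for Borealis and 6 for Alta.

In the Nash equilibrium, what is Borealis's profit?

10716.48

Borealis's profit: π = (p_{Borealis} − 7)(227 − 2p_{Borealis} + p_{Alta}).
∂π/∂p_{Borealis} = 241 − 4p_{Borealis} + p_{Alta} = 0 ⇒ p_{Borealis} = 60.25 + 0.25p_{Alta}.
Similarly p_{Alta} = 59.75 + 0.25p_{Borealis}.
Plugging p_{Alta} into Borealis's best response: p_{Borealis} = 60.25 + 0.25(59.75 + 0.25p_{Borealis}) ⇒ 0.9375p_{Borealis} = 75.1875, so p_{Borealis} = 80.2.
Then p_{Alta} = 59.75 + 0.25·80.2 = 79.8.
q_{Borealis} = 227 − 2·80.2 + 79.8 = 146.4.
Profit = (80.2 − 7)·146.4 = 10716.48.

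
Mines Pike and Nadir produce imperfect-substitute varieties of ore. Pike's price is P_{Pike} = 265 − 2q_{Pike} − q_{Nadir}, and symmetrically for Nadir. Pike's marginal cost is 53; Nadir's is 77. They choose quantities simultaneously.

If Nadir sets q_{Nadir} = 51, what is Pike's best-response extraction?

Mine Pike's profit: π = q_{Pike}(265 − 2q_{Pike} − q_{Nadir}) − 53q_{Pike}.
∂π/∂q_{Pike} = 212 − 4q_{Pike} − q_{Nadir} = 0 ⇒ q_{Pike} = 53 − 0.25q_{Nadir}.
At q_{Nadir} = 51: q_{Pike} = 53 − 0.25·51 = 40.25.

40.25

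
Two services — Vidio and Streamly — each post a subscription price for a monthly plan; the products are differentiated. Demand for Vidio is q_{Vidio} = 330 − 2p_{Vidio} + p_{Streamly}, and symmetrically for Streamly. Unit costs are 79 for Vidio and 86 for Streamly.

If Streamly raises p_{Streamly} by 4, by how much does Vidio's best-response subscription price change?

1

Vidio's profit: π = (p_{Vidio} − 79)(330 − 2p_{Vidio} + p_{Streamly}).
∂π/∂p_{Vidio} = 488 − 4p_{Vidio} + p_{Streamly} = 0 ⇒ p_{Vidio} = 122 + 0.25p_{Streamly}.
The reaction-function slope is 0.25, so a 4-unit rise in p_{Streamly} moves p_{Vidio} by 0.25 × 4 = 1. Vidio's best response rises — the actions are strategic complements.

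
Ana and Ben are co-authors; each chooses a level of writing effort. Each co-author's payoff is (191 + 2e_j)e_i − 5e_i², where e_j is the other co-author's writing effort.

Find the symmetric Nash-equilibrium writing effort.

Ana's payoff is (191 + 2e_B)e_A − 5e_A².
∂π/∂e_A = 191 + 2e_B − 10e_A = 0, so e_A = 19.1 + 0.2e_B.
The game is symmetric, so in equilibrium e_B = e_A: the reaction function gives 0.8e_A = 19.1, hence e_A = 23.875.

23.875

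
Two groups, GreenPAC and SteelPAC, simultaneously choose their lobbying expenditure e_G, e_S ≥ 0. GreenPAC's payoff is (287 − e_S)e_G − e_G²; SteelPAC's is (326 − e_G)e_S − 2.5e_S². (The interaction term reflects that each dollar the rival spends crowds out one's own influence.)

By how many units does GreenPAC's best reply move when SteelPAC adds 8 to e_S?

Expanding GreenPAC's payoff: 287e_G − e_Se_G − e_G².
∂π/∂e_G = 287 − e_S − 2e_G = 0, so e_G = 143.5 − 0.5e_S.
The reaction-function slope is −0.5, so an 8-unit rise in e_S moves e_G by −0.5 × 8 = −4. GreenPAC's best response falls — the actions are strategic substitutes.

-4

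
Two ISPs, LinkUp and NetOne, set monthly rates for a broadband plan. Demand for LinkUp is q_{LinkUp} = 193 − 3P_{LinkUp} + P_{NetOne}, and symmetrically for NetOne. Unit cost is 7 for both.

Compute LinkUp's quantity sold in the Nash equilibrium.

107.4

LinkUp's profit: π = (P_{LinkUp} − 7)(193 − 3P_{LinkUp} + P_{NetOne}).
∂π/∂P_{LinkUp} = 214 − 6P_{LinkUp} + P_{NetOne} = 0 ⇒ P_{LinkUp} = 107/3 + (1/6)P_{NetOne}.
The game is symmetric, so in equilibrium P_{NetOne} = P_{LinkUp}: the reaction function gives (5/6)P_{LinkUp} = 107/3, hence P_{LinkUp} = 42.8.
q_{LinkUp} = 193 − 3·42.8 + 42.8 = 107.4.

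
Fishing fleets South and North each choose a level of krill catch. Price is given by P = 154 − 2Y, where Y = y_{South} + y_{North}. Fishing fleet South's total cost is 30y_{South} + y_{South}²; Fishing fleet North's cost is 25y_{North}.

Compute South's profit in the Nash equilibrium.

Fishing fleet South's profit: π = y_{South}(154 − 2(y_{South} + y_{North})) − 30y_{South} − y_{South}².
∂π/∂y_{South} = 124 − 6y_{South} − 2y_{North} = 0, so y_{South} = 62/3 − (1/3)y_{North}.
For North: ∂π/∂y_{North} = 129 − 4y_{North} − 2y_{South} = 0 ⇒ y_{North} = 32.25 − 0.5y_{South}.
Plugging y_{North} into South's best response: y_{South} = 62/3 − (1/3)(32.25 − 0.5y_{South}) ⇒ (5/6)y_{South} = 119/12, so y_{South} = 11.9.
Then y_{North} = 32.25 − 0.5·11.9 = 26.3.
Price P = 154 − 2·38.2 = 77.6.
South's profit: (77.6 − 30)·11.9 − (11.9)² = 424.83.

424.83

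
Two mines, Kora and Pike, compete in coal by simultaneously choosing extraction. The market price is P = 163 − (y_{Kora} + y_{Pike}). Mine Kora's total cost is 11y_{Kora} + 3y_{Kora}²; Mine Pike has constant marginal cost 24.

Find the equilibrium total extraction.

Mine Kora's profit: π = y_{Kora}(163 − (y_{Kora} + y_{Pike})) − 11y_{Kora} − 3y_{Kora}².
∂π/∂y_{Kora} = 152 − 8y_{Kora} − y_{Pike} = 0, so y_{Kora} = 19 − 0.125y_{Pike}.
For Pike: ∂π/∂y_{Pike} = 139 − 2y_{Pike} − y_{Kora} = 0 ⇒ y_{Pike} = 69.5 − 0.5y_{Kora}.
Substituting the second reaction function into the first: y_{Kora} = 19 − 0.125(69.5 − 0.5y_{Kora}), which gives 0.9375y_{Kora} = 10.3125 ⇒ y_{Kora} = 11.
Then y_{Pike} = 69.5 − 0.5·11 = 64.
Total extraction: 11 + 64 = 75.

75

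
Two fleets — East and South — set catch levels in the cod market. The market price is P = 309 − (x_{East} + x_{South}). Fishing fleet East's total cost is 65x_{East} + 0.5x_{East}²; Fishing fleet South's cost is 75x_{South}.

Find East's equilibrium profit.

Fishing fleet East's profit: π = x_{East}(309 − (x_{East} + x_{South})) − 65x_{East} − 0.5x_{East}².
∂π/∂x_{East} = 244 − 3x_{East} − x_{South} = 0, so x_{East} = 244/3 − (1/3)x_{South}.
For South: ∂π/∂x_{South} = 234 − 2x_{South} − x_{East} = 0 ⇒ x_{South} = 117 − 0.5x_{East}.
Plugging x_{South} into East's best response: x_{East} = 244/3 − (1/3)(117 − 0.5x_{East}) ⇒ (5/6)x_{East} = 127/3, so x_{East} = 50.8.
Then x_{South} = 117 − 0.5·50.8 = 91.6.
Price P = 309 − 142.4 = 166.6.
East's profit: (166.6 − 65)·50.8 − 0.5(50.8)² = 3870.96.

3870.96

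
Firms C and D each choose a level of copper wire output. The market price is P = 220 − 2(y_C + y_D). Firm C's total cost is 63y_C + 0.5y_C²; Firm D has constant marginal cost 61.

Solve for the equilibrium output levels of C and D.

19.375, 30.0625

Firm C's profit: π = y_C(220 − 2(y_C + y_D)) − 63y_C − 0.5y_C².
∂π/∂y_C = 157 − 5y_C − 2y_D = 0, so y_C = 31.4 − 0.4y_D.
For D: ∂π/∂y_D = 159 − 4y_D − 2y_C = 0 ⇒ y_D = 39.75 − 0.5y_C.
Plugging y_D into C's best response: y_C = 31.4 − 0.4(39.75 − 0.5y_C) ⇒ 0.8y_C = 15.5, so y_C = 19.375.
Then y_D = 39.75 − 0.5·19.375 = 30.0625.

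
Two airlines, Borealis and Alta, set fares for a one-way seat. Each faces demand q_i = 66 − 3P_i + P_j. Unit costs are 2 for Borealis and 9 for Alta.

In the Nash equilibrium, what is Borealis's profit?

507

Borealis's profit: π = (P_{Borealis} − 2)(66 − 3P_{Borealis} + P_{Alta}).
∂π/∂P_{Borealis} = 72 − 6P_{Borealis} + P_{Alta} = 0 ⇒ P_{Borealis} = 12 + (1/6)P_{Alta}.
Similarly P_{Alta} = 15.5 + (1/6)P_{Borealis}.
Substituting the second reaction function into the first: P_{Borealis} = 12 + (1/6)(15.5 + (1/6)P_{Borealis}), which gives (35/36)P_{Borealis} = 175/12 ⇒ P_{Borealis} = 15.
Then P_{Alta} = 15.5 + (1/6)·15 = 18.
q_{Borealis} = 66 − 3·15 + 18 = 39.
Profit = (15 − 2)·39 = 507.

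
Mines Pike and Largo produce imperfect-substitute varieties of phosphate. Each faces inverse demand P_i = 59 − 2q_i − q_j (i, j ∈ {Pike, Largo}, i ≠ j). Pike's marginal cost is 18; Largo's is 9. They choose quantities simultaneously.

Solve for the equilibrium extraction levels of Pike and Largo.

7.6, 10.6

Mine Pike's profit: π = q_{Pike}(59 − 2q_{Pike} − q_{Largo}) − 18q_{Pike}.
∂π/∂q_{Pike} = 41 − 4q_{Pike} − q_{Largo} = 0 ⇒ q_{Pike} = 10.25 − 0.25q_{Largo}.
Similarly q_{Largo} = 12.5 − 0.25q_{Pike}.
Solving the two reaction functions simultaneously: (1 − (−0.25)(−0.25))q_{Pike} = 10.25 − 0.25·12.5, so 0.9375q_{Pike} = 7.125 and q_{Pike} = 7.6.
Then q_{Largo} = 12.5 − 0.25·7.6 = 10.6.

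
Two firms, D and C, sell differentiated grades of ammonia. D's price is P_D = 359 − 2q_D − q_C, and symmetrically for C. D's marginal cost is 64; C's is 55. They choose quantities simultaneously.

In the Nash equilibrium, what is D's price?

Firm D's profit: π = q_D(359 − 2q_D − q_C) − 64q_D.
∂π/∂q_D = 295 − 4q_D − q_C = 0 ⇒ q_D = 73.75 − 0.25q_C.
Similarly q_C = 76 − 0.25q_D.
Solving the two reaction functions simultaneously: (1 − (−0.25)(−0.25))q_D = 73.75 − 0.25·76, so 0.9375q_D = 54.75 and q_D = 58.4.
Then q_C = 76 − 0.25·58.4 = 61.4.
P_D = 359 − 2·58.4 − 61.4 = 180.8.

180.8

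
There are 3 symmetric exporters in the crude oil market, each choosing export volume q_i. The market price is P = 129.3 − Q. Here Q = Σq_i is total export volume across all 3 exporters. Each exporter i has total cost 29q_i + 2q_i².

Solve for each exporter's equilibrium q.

12.5375

A representative exporter's profit is π_i = q_i(129.3 − Q) − 29q_i − 2q_i², with Q = q_i + Σ_{j≠i} q_j.
First-order condition: 100.3 − 6q_i − Σ_{j≠i} q_j = 0.
With identical exporters, set every q_j = q: then 100.3 − 6q − 2q = 0, i.e. q = 100.3/8 = 12.5375.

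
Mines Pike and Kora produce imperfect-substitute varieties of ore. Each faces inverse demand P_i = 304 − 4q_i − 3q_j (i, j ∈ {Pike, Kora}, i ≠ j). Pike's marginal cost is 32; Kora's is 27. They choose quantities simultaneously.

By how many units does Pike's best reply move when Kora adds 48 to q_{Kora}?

Mine Pike's profit: π = q_{Pike}(304 − 4q_{Pike} − 3q_{Kora}) − 32q_{Pike}.
∂π/∂q_{Pike} = 272 − 8q_{Pike} − 3q_{Kora} = 0 ⇒ q_{Pike} = 34 − 0.375q_{Kora}.
The reaction-function slope is −0.375, so a 48-unit rise in q_{Kora} moves q_{Pike} by −0.375 × 48 = −18. Pike's best response falls — the actions are strategic substitutes.

-18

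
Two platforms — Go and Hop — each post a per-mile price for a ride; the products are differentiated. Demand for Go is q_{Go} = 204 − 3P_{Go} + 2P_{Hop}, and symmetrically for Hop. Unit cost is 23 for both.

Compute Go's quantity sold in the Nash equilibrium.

Go's profit: π = (P_{Go} − 23)(204 − 3P_{Go} + 2P_{Hop}).
∂π/∂P_{Go} = 273 − 6P_{Go} + 2P_{Hop} = 0 ⇒ P_{Go} = 45.5 + (1/3)P_{Hop}.
The game is symmetric, so in equilibrium P_{Hop} = P_{Go}: the reaction function gives (2/3)P_{Go} = 45.5, hence P_{Go} = 68.25.
q_{Go} = 204 − 3·68.25 + 2·68.25 = 135.75.

135.75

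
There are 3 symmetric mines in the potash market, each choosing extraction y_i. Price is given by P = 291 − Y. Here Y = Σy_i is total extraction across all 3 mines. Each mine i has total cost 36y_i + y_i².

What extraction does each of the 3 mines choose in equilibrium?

42.5

A representative mine's profit is π_i = y_i(291 − Y) − 36y_i − y_i², with Y = y_i + Σ_{j≠i} y_j.
First-order condition: 255 − 4y_i − Σ_{j≠i} y_j = 0.
In a symmetric equilibrium every mine chooses the same y, so Σ_{j≠i} y_j = 2y. The condition becomes 255 − 6y = 0, giving y = 255/6 = 42.5.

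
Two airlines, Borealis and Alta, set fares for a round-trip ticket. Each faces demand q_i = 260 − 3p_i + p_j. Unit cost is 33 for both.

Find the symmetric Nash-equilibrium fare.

71.8

Borealis's profit: π = (p_{Borealis} − 33)(260 − 3p_{Borealis} + p_{Alta}).
∂π/∂p_{Borealis} = 359 − 6p_{Borealis} + p_{Alta} = 0 ⇒ p_{Borealis} = 359/6 + (1/6)p_{Alta}.
By symmetry p_{Alta} = p_{Borealis}; substituting into the reaction function, (5/6)p_{Borealis} = 359/6 and p_{Borealis} = 71.8.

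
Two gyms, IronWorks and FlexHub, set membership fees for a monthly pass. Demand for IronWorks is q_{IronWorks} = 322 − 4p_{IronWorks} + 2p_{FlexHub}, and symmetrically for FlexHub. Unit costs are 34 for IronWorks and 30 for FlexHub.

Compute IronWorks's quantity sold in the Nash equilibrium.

IronWorks's profit: π = (p_{IronWorks} − 34)(322 − 4p_{IronWorks} + 2p_{FlexHub}).
∂π/∂p_{IronWorks} = 458 − 8p_{IronWorks} + 2p_{FlexHub} = 0 ⇒ p_{IronWorks} = 57.25 + 0.25p_{FlexHub}.
Similarly p_{FlexHub} = 55.25 + 0.25p_{IronWorks}.
Plugging p_{FlexHub} into IronWorks's best response: p_{IronWorks} = 57.25 + 0.25(55.25 + 0.25p_{IronWorks}) ⇒ 0.9375p_{IronWorks} = 71.0625, so p_{IronWorks} = 75.8.
Then p_{FlexHub} = 55.25 + 0.25·75.8 = 74.2.
q_{IronWorks} = 322 − 4·75.8 + 2·74.2 = 167.2.

167.2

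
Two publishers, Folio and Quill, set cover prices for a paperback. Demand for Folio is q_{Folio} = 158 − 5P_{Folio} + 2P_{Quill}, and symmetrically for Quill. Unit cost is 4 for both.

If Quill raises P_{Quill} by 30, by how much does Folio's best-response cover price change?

Folio's profit: π = (P_{Folio} − 4)(158 − 5P_{Folio} + 2P_{Quill}).
∂π/∂P_{Folio} = 178 − 10P_{Folio} + 2P_{Quill} = 0 ⇒ P_{Folio} = 17.8 + 0.2P_{Quill}.
The reaction-function slope is 0.2, so a 30-unit rise in P_{Quill} moves P_{Folio} by 0.2 × 30 = 6. Folio's best response rises — the actions are strategic complements.

6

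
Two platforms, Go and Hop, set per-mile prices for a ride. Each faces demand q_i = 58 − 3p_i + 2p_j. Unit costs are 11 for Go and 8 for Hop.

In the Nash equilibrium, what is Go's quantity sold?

33.5625

Go's profit: π = (p_{Go} − 11)(58 − 3p_{Go} + 2p_{Hop}).
∂π/∂p_{Go} = 91 − 6p_{Go} + 2p_{Hop} = 0 ⇒ p_{Go} = 91/6 + (1/3)p_{Hop}.
Similarly p_{Hop} = 41/3 + (1/3)p_{Go}.
Solving the two reaction functions simultaneously: (1 − (1/3)(1/3))p_{Go} = 91/6 + (1/3)·(41/3), so (8/9)p_{Go} = 355/18 and p_{Go} = 22.1875.
Then p_{Hop} = 41/3 + (1/3)·22.1875 = 21.0625.
q_{Go} = 58 − 3·22.1875 + 2·21.0625 = 33.5625.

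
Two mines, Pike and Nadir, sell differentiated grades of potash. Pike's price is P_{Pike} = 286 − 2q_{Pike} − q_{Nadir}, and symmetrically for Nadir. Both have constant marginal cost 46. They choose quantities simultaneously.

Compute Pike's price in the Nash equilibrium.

Mine Pike's profit: π = q_{Pike}(286 − 2q_{Pike} − q_{Nadir}) − 46q_{Pike}.
∂π/∂q_{Pike} = 240 − 4q_{Pike} − q_{Nadir} = 0 ⇒ q_{Pike} = 60 − 0.25q_{Nadir}.
Setting q_{Pike} = q_{Nadir} in the reaction function: q_{Pike} = 60 − 0.25q_{Pike}, so q_{Pike} = 60 / 1.25 = 48.
P_{Pike} = 286 − 2·48 − 48 = 142.

142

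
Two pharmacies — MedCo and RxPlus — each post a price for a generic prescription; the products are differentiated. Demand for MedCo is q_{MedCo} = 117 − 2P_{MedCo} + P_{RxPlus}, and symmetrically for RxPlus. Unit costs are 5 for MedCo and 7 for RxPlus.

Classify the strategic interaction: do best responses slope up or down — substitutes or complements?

strategic complements

MedCo's profit: π = (P_{MedCo} − 5)(117 − 2P_{MedCo} + P_{RxPlus}).
∂π/∂P_{MedCo} = 127 − 4P_{MedCo} + P_{RxPlus} = 0 ⇒ P_{MedCo} = 31.75 + 0.25P_{RxPlus}.
The best-response slope dP_{MedCo}/dP_{RxPlus} = 0.25 > 0: the reaction function is upward-sloping, so the choices are strategic complements.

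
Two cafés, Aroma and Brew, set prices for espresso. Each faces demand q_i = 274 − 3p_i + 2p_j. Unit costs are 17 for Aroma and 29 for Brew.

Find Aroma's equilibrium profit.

13266.75

Aroma's profit: π = (p_{Aroma} − 17)(274 − 3p_{Aroma} + 2p_{Brew}).
∂π/∂p_{Aroma} = 325 − 6p_{Aroma} + 2p_{Brew} = 0 ⇒ p_{Aroma} = 325/6 + (1/3)p_{Brew}.
Similarly p_{Brew} = 361/6 + (1/3)p_{Aroma}.
Plugging p_{Brew} into Aroma's best response: p_{Aroma} = 325/6 + (1/3)(361/6 + (1/3)p_{Aroma}) ⇒ (8/9)p_{Aroma} = 668/9, so p_{Aroma} = 83.5.
Then p_{Brew} = 361/6 + (1/3)·83.5 = 88.
q_{Aroma} = 274 − 3·83.5 + 2·88 = 199.5.
Profit = (83.5 − 17)·199.5 = 13266.75.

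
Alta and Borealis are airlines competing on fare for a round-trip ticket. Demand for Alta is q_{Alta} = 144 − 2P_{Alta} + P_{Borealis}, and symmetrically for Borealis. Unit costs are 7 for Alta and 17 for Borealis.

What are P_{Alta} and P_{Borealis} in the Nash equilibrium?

Alta's profit: π = (P_{Alta} − 7)(144 − 2P_{Alta} + P_{Borealis}).
∂π/∂P_{Alta} = 158 − 4P_{Alta} + P_{Borealis} = 0 ⇒ P_{Alta} = 39.5 + 0.25P_{Borealis}.
Similarly P_{Borealis} = 44.5 + 0.25P_{Alta}.
Solving the two reaction functions simultaneously: (1 − (0.25)(0.25))P_{Alta} = 39.5 + 0.25·44.5, so 0.9375P_{Alta} = 50.625 and P_{Alta} = 54.
Then P_{Borealis} = 44.5 + 0.25·54 = 58.

54, 58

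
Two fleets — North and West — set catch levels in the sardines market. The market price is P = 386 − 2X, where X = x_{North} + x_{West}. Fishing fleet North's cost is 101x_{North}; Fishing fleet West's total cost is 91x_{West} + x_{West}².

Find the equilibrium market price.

Fishing fleet North's profit: π = x_{North}(386 − 2(x_{North} + x_{West})) − 101x_{North}.
∂π/∂x_{North} = 285 − 4x_{North} − 2x_{West} = 0, so x_{North} = 71.25 − 0.5x_{West}.
For West: ∂π/∂x_{West} = 295 − 6x_{West} − 2x_{North} = 0 ⇒ x_{West} = 295/6 − (1/3)x_{North}.
Solving the two reaction functions simultaneously: (1 − (−0.5)(−1/3))x_{North} = 71.25 − 0.5·(295/6), so (5/6)x_{North} = 140/3 and x_{North} = 56.
Then x_{West} = 295/6 − (1/3)·56 = 30.5.
Equilibrium price: P = 386 − 2·86.5 = 213.

213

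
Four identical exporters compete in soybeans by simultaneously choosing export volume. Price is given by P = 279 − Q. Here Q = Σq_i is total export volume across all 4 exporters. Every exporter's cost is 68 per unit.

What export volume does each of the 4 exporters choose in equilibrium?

A representative exporter's profit is π_i = q_i(279 − Q) − 68q_i, with Q = q_i + Σ_{j≠i} q_j.
First-order condition: 211 − 2q_i − Σ_{j≠i} q_j = 0.
With identical exporters, set every q_j = q: then 211 − 2q − 3q = 0, i.e. q = 211/5 = 42.2.

42.2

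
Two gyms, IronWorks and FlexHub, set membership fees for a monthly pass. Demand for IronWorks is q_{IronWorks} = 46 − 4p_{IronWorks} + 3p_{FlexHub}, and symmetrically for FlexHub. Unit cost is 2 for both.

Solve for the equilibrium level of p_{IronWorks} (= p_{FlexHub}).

IronWorks's profit: π = (p_{IronWorks} − 2)(46 − 4p_{IronWorks} + 3p_{FlexHub}).
∂π/∂p_{IronWorks} = 54 − 8p_{IronWorks} + 3p_{FlexHub} = 0 ⇒ p_{IronWorks} = 6.75 + 0.375p_{FlexHub}.
Setting p_{IronWorks} = p_{FlexHub} in the reaction function: p_{IronWorks} = 6.75 + 0.375p_{IronWorks}, so p_{IronWorks} = 6.75 / 0.625 = 10.8.

10.8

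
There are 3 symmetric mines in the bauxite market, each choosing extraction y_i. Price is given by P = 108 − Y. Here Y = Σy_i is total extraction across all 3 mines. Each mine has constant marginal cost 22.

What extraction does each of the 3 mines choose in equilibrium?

21.5

A representative mine's profit is π_i = y_i(108 − Y) − 22y_i, with Y = y_i + Σ_{j≠i} y_j.
First-order condition: 86 − 2y_i − Σ_{j≠i} y_j = 0.
In a symmetric equilibrium every mine chooses the same y, so Σ_{j≠i} y_j = 2y. The condition becomes 86 − 4y = 0, giving y = 86/4 = 21.5.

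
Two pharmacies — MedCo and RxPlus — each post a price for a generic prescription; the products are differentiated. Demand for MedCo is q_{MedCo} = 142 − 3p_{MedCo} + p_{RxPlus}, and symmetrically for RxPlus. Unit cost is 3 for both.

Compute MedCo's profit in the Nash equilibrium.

MedCo's profit: π = (p_{MedCo} − 3)(142 − 3p_{MedCo} + p_{RxPlus}).
∂π/∂p_{MedCo} = 151 − 6p_{MedCo} + p_{RxPlus} = 0 ⇒ p_{MedCo} = 151/6 + (1/6)p_{RxPlus}.
Setting p_{MedCo} = p_{RxPlus} in the reaction function: p_{MedCo} = 151/6 + (1/6)p_{MedCo}, so p_{MedCo} = (151/6) / (5/6) = 30.2.
q_{MedCo} = 142 − 3·30.2 + 30.2 = 81.6.
Profit = (30.2 − 3)·81.6 = 2219.52.

2219.52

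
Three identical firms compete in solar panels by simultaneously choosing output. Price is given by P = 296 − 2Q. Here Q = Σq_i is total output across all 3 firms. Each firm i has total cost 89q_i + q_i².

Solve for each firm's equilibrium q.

20.7

A representative firm's profit is π_i = q_i(296 − 2Q) − 89q_i − q_i², with Q = q_i + Σ_{j≠i} q_j.
First-order condition: 207 − 6q_i − 2Σ_{j≠i} q_j = 0.
In a symmetric equilibrium every firm chooses the same q, so Σ_{j≠i} q_j = 2q. The condition becomes 207 − 10q = 0, giving q = 207/10 = 20.7.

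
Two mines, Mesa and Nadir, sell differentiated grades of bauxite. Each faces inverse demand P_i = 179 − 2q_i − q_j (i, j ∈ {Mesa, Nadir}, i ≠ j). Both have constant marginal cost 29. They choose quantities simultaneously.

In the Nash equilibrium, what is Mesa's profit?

Mine Mesa's profit: π = q_{Mesa}(179 − 2q_{Mesa} − q_{Nadir}) − 29q_{Mesa}.
∂π/∂q_{Mesa} = 150 − 4q_{Mesa} − q_{Nadir} = 0 ⇒ q_{Mesa} = 37.5 − 0.25q_{Nadir}.
Setting q_{Mesa} = q_{Nadir} in the reaction function: q_{Mesa} = 37.5 − 0.25q_{Mesa}, so q_{Mesa} = 37.5 / 1.25 = 30.
P_{Mesa} = 179 − 2·30 − 30 = 89.
Profit = (89 − 29)·30 = 1800.

1800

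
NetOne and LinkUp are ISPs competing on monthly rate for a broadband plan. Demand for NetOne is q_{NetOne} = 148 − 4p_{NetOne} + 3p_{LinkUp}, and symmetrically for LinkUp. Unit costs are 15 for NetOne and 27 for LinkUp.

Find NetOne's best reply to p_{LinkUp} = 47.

43.625

NetOne's profit: π = (p_{NetOne} − 15)(148 − 4p_{NetOne} + 3p_{LinkUp}).
∂π/∂p_{NetOne} = 208 − 8p_{NetOne} + 3p_{LinkUp} = 0 ⇒ p_{NetOne} = 26 + 0.375p_{LinkUp}.
At p_{LinkUp} = 47: p_{NetOne} = 26 + 0.375·47 = 43.625.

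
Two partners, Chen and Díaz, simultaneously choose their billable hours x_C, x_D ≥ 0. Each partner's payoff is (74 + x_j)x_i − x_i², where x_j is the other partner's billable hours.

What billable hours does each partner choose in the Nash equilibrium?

Chen's payoff is (74 + x_D)x_C − x_C².
∂π/∂x_C = 74 + x_D − 2x_C = 0, so x_C = 37 + 0.5x_D.
Setting x_C = x_D in the reaction function: x_C = 37 + 0.5x_C, so x_C = 37 / 0.5 = 74.

74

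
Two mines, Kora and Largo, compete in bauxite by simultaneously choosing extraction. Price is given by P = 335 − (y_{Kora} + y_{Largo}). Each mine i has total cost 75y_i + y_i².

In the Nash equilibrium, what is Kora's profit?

5408

Mine Kora's profit: π = y_{Kora}(335 − (y_{Kora} + y_{Largo})) − 75y_{Kora} − y_{Kora}².
∂π/∂y_{Kora} = 260 − 4y_{Kora} − y_{Largo} = 0, so y_{Kora} = 65 − 0.25y_{Largo}.
Setting y_{Kora} = y_{Largo} in the reaction function: y_{Kora} = 65 − 0.25y_{Kora}, so y_{Kora} = 65 / 1.25 = 52.
Price P = 335 − 104 = 231.
Kora's profit: (231 − 75)·52 − (52)² = 5408.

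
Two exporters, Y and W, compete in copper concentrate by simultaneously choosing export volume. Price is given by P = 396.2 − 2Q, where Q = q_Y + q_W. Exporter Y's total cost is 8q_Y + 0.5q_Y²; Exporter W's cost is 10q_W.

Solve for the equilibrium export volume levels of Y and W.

Exporter Y's profit: π = q_Y(396.2 − 2(q_Y + q_W)) − 8q_Y − 0.5q_Y².
∂π/∂q_Y = 388.2 − 5q_Y − 2q_W = 0, so q_Y = 77.64 − 0.4q_W.
For W: ∂π/∂q_W = 386.2 − 4q_W − 2q_Y = 0 ⇒ q_W = 96.55 − 0.5q_Y.
Substituting the second reaction function into the first: q_Y = 77.64 − 0.4(96.55 − 0.5q_Y), which gives 0.8q_Y = 39.02 ⇒ q_Y = 48.775.
Then q_W = 96.55 − 0.5·48.775 = 72.1625.

48.775, 72.1625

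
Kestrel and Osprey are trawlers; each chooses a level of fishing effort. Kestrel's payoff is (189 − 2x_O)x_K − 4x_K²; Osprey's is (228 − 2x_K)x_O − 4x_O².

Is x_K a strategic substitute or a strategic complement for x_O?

Expanding Kestrel's payoff: 189x_K − 2x_Ox_K − 4x_K².
∂π/∂x_K = 189 − 2x_O − 8x_K = 0, so x_K = 23.625 − 0.25x_O.
The best-response slope dx_K/dx_O = −0.25 < 0: the reaction function is downward-sloping, so the choices are strategic substitutes.

strategic substitutes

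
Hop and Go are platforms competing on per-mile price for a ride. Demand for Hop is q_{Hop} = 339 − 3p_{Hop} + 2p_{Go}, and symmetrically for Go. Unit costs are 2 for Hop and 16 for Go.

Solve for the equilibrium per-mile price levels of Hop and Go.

88.875, 94.125

Hop's profit: π = (p_{Hop} − 2)(339 − 3p_{Hop} + 2p_{Go}).
∂π/∂p_{Hop} = 345 − 6p_{Hop} + 2p_{Go} = 0 ⇒ p_{Hop} = 57.5 + (1/3)p_{Go}.
Similarly p_{Go} = 64.5 + (1/3)p_{Hop}.
Substituting the second reaction function into the first: p_{Hop} = 57.5 + (1/3)(64.5 + (1/3)p_{Hop}), which gives (8/9)p_{Hop} = 79 ⇒ p_{Hop} = 88.875.
Then p_{Go} = 64.5 + (1/3)·88.875 = 94.125.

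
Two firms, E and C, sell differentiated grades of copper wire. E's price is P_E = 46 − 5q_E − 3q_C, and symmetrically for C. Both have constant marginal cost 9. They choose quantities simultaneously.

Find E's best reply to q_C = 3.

2.8

Firm E's profit: π = q_E(46 − 5q_E − 3q_C) − 9q_E.
∂π/∂q_E = 37 − 10q_E − 3q_C = 0 ⇒ q_E = 3.7 − 0.3q_C.
At q_C = 3: q_E = 3.7 − 0.3·3 = 2.8.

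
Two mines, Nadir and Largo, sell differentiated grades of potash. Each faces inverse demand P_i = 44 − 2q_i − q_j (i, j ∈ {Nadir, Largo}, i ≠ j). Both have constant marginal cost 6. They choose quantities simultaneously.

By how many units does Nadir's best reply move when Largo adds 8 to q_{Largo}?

Mine Nadir's profit: π = q_{Nadir}(44 − 2q_{Nadir} − q_{Largo}) − 6q_{Nadir}.
∂π/∂q_{Nadir} = 38 − 4q_{Nadir} − q_{Largo} = 0 ⇒ q_{Nadir} = 9.5 − 0.25q_{Largo}.
The reaction-function slope is −0.25, so an 8-unit rise in q_{Largo} moves q_{Nadir} by −0.25 × 8 = −2. Nadir's best response falls — the actions are strategic substitutes.

-2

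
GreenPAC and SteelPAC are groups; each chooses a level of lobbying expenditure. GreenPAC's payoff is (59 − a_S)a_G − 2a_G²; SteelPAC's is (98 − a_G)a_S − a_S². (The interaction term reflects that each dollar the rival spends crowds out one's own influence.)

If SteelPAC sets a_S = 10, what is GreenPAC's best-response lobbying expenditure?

12.25

Expanding GreenPAC's payoff: 59a_G − a_Sa_G − 2a_G².
∂π/∂a_G = 59 − a_S − 4a_G = 0, so a_G = 14.75 − 0.25a_S.
At a_S = 10: a_G = 14.75 − 0.25·10 = 12.25.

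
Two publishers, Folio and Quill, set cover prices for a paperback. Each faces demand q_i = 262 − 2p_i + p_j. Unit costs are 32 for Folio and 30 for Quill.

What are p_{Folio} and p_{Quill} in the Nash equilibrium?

Folio's profit: π = (p_{Folio} − 32)(262 − 2p_{Folio} + p_{Quill}).
∂π/∂p_{Folio} = 326 − 4p_{Folio} + p_{Quill} = 0 ⇒ p_{Folio} = 81.5 + 0.25p_{Quill}.
Similarly p_{Quill} = 80.5 + 0.25p_{Folio}.
Plugging p_{Quill} into Folio's best response: p_{Folio} = 81.5 + 0.25(80.5 + 0.25p_{Folio}) ⇒ 0.9375p_{Folio} = 101.625, so p_{Folio} = 108.4.
Then p_{Quill} = 80.5 + 0.25·108.4 = 107.6.

108.4, 107.6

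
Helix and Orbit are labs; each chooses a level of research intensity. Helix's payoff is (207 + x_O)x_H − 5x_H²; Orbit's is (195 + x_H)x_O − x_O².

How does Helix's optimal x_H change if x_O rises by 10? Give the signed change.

Expanding Helix's payoff: 207x_H + x_Ox_H − 5x_H².
∂π/∂x_H = 207 + x_O − 10x_H = 0, so x_H = 20.7 + 0.1x_O.
The reaction-function slope is 0.1, so a 10-unit rise in x_O moves x_H by 0.1 × 10 = 1. Helix's best response rises — the actions are strategic complements.

1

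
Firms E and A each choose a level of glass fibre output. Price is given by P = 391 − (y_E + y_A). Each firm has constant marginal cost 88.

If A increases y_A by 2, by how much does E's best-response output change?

-1

Firm E's profit: π = y_E(391 − (y_E + y_A)) − 88y_E.
∂π/∂y_E = 303 − 2y_E − y_A = 0, so y_E = 151.5 − 0.5y_A.
The reaction-function slope is −0.5, so a 2-unit rise in y_A moves y_E by −0.5 × 2 = −1. E's best response falls — the actions are strategic substitutes.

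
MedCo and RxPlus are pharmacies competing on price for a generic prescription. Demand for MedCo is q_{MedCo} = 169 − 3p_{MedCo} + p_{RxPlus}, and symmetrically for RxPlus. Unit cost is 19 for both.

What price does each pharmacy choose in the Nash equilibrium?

45.2

MedCo's profit: π = (p_{MedCo} − 19)(169 − 3p_{MedCo} + p_{RxPlus}).
∂π/∂p_{MedCo} = 226 − 6p_{MedCo} + p_{RxPlus} = 0 ⇒ p_{MedCo} = 113/3 + (1/6)p_{RxPlus}.
The game is symmetric, so in equilibrium p_{RxPlus} = p_{MedCo}: the reaction function gives (5/6)p_{MedCo} = 113/3, hence p_{MedCo} = 45.2.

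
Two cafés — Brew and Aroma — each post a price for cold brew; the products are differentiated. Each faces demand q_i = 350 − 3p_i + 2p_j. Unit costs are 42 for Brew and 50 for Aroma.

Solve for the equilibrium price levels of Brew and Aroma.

Brew's profit: π = (p_{Brew} − 42)(350 − 3p_{Brew} + 2p_{Aroma}).
∂π/∂p_{Brew} = 476 − 6p_{Brew} + 2p_{Aroma} = 0 ⇒ p_{Brew} = 238/3 + (1/3)p_{Aroma}.
Similarly p_{Aroma} = 250/3 + (1/3)p_{Brew}.
Substituting the second reaction function into the first: p_{Brew} = 238/3 + (1/3)(250/3 + (1/3)p_{Brew}), which gives (8/9)p_{Brew} = 964/9 ⇒ p_{Brew} = 120.5.
Then p_{Aroma} = 250/3 + (1/3)·120.5 = 123.5.

120.5, 123.5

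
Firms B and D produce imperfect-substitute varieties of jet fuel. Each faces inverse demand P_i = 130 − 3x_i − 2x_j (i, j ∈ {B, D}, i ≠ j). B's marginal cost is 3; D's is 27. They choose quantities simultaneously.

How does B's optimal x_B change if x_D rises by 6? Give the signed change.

-2

Firm B's profit: π = x_B(130 − 3x_B − 2x_D) − 3x_B.
∂π/∂x_B = 127 − 6x_B − 2x_D = 0 ⇒ x_B = 127/6 − (1/3)x_D.
The reaction-function slope is −1/3, so a 6-unit rise in x_D moves x_B by −1/3 × 6 = −2. B's best response falls — the actions are strategic substitutes.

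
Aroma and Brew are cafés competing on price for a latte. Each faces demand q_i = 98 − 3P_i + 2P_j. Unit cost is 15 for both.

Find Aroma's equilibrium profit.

Aroma's profit: π = (P_{Aroma} − 15)(98 − 3P_{Aroma} + 2P_{Brew}).
∂π/∂P_{Aroma} = 143 − 6P_{Aroma} + 2P_{Brew} = 0 ⇒ P_{Aroma} = 143/6 + (1/3)P_{Brew}.
The game is symmetric, so in equilibrium P_{Brew} = P_{Aroma}: the reaction function gives (2/3)P_{Aroma} = 143/6, hence P_{Aroma} = 35.75.
q_{Aroma} = 98 − 3·35.75 + 2·35.75 = 62.25.
Profit = (35.75 − 15)·62.25 = 1291.6875.

1291.6875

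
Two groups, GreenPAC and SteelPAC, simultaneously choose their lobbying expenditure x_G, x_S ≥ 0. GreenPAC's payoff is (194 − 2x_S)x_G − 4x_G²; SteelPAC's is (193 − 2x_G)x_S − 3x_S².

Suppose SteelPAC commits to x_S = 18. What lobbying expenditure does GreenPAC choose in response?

19.75

Expanding GreenPAC's payoff: 194x_G − 2x_Sx_G − 4x_G².
∂π/∂x_G = 194 − 2x_S − 8x_G = 0, so x_G = 24.25 − 0.25x_S.
At x_S = 18: x_G = 24.25 − 0.25·18 = 19.75.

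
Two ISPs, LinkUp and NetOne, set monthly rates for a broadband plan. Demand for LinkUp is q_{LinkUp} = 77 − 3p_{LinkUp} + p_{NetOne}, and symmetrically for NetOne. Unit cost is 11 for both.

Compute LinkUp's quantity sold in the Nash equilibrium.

33

LinkUp's profit: π = (p_{LinkUp} − 11)(77 − 3p_{LinkUp} + p_{NetOne}).
∂π/∂p_{LinkUp} = 110 − 6p_{LinkUp} + p_{NetOne} = 0 ⇒ p_{LinkUp} = 55/3 + (1/6)p_{NetOne}.
The game is symmetric, so in equilibrium p_{NetOne} = p_{LinkUp}: the reaction function gives (5/6)p_{LinkUp} = 55/3, hence p_{LinkUp} = 22.
q_{LinkUp} = 77 − 3·22 + 22 = 33.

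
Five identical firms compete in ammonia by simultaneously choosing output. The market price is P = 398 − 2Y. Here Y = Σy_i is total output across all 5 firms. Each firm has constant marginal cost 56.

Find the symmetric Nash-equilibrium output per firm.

A representative firm's profit is π_i = y_i(398 − 2Y) − 56y_i, with Y = y_i + Σ_{j≠i} y_j.
First-order condition: 342 − 4y_i − 2Σ_{j≠i} y_j = 0.
Imposing symmetry (y_j = y for all j) turns Σ_{j≠i} y_j into 4y, so 342 = 12y and y = 28.5.

28.5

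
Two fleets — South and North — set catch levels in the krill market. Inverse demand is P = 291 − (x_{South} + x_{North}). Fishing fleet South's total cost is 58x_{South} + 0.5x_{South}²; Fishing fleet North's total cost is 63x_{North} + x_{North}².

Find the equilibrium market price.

186

Fishing fleet South's profit: π = x_{South}(291 − (x_{South} + x_{North})) − 58x_{South} − 0.5x_{South}².
∂π/∂x_{South} = 233 − 3x_{South} − x_{North} = 0, so x_{South} = 233/3 − (1/3)x_{North}.
For North: ∂π/∂x_{North} = 228 − 4x_{North} − x_{South} = 0 ⇒ x_{North} = 57 − 0.25x_{South}.
Substituting the second reaction function into the first: x_{South} = 233/3 − (1/3)(57 − 0.25x_{South}), which gives (11/12)x_{South} = 176/3 ⇒ x_{South} = 64.
Then x_{North} = 57 − 0.25·64 = 41.
Equilibrium price: P = 291 − 105 = 186.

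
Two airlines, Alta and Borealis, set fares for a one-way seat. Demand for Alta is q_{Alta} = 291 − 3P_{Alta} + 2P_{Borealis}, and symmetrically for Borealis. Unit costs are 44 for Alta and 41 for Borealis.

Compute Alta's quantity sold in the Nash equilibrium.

183.5625

Alta's profit: π = (P_{Alta} − 44)(291 − 3P_{Alta} + 2P_{Borealis}).
∂π/∂P_{Alta} = 423 − 6P_{Alta} + 2P_{Borealis} = 0 ⇒ P_{Alta} = 70.5 + (1/3)P_{Borealis}.
Similarly P_{Borealis} = 69 + (1/3)P_{Alta}.
Substituting the second reaction function into the first: P_{Alta} = 70.5 + (1/3)(69 + (1/3)P_{Alta}), which gives (8/9)P_{Alta} = 93.5 ⇒ P_{Alta} = 105.1875.
Then P_{Borealis} = 69 + (1/3)·105.1875 = 104.0625.
q_{Alta} = 291 − 3·105.1875 + 2·104.0625 = 183.5625.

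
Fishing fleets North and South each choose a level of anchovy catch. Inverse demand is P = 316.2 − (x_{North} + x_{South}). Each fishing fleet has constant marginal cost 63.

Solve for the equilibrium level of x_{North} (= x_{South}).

84.4

Fishing fleet North's profit: π = x_{North}(316.2 − (x_{North} + x_{South})) − 63x_{North}.
∂π/∂x_{North} = 253.2 − 2x_{North} − x_{South} = 0, so x_{North} = 126.6 − 0.5x_{South}.
The game is symmetric, so in equilibrium x_{South} = x_{North}: the reaction function gives 1.5x_{North} = 126.6, hence x_{North} = 84.4.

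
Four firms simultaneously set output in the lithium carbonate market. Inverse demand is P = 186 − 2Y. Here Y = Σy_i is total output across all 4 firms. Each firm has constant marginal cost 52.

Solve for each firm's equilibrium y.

13.4

A representative firm's profit is π_i = y_i(186 − 2Y) − 52y_i, with Y = y_i + Σ_{j≠i} y_j.
First-order condition: 134 − 4y_i − 2Σ_{j≠i} y_j = 0.
In a symmetric equilibrium every firm chooses the same y, so Σ_{j≠i} y_j = 3y. The condition becomes 134 − 10y = 0, giving y = 134/10 = 13.4.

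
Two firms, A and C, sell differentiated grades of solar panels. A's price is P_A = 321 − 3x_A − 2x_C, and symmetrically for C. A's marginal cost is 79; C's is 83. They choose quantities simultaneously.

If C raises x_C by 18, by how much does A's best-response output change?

-6

Firm A's profit: π = x_A(321 − 3x_A − 2x_C) − 79x_A.
∂π/∂x_A = 242 − 6x_A − 2x_C = 0 ⇒ x_A = 121/3 − (1/3)x_C.
The reaction-function slope is −1/3, so an 18-unit rise in x_C moves x_A by −1/3 × 18 = −6. A's best response falls — the actions are strategic substitutes.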